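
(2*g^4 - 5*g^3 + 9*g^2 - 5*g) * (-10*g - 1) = -20*g^5 + 48*g^4 - 85*g^3 + 41*g^2 + 5*g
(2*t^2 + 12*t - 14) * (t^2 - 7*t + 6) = 2*t^4 - 2*t^3 - 86*t^2 + 170*t - 84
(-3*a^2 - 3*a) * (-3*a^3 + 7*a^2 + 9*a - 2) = 9*a^5 - 12*a^4 - 48*a^3 - 21*a^2 + 6*a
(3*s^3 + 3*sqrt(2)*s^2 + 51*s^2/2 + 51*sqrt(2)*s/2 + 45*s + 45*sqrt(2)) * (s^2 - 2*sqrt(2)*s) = 3*s^5 - 3*sqrt(2)*s^4 + 51*s^4/2 - 51*sqrt(2)*s^3/2 + 33*s^3 - 102*s^2 - 45*sqrt(2)*s^2 - 180*s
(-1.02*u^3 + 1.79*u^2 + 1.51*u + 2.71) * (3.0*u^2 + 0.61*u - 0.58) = -3.06*u^5 + 4.7478*u^4 + 6.2135*u^3 + 8.0129*u^2 + 0.7773*u - 1.5718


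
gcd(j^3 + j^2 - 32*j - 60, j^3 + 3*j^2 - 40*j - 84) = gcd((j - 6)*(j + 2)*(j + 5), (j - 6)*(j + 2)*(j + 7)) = j^2 - 4*j - 12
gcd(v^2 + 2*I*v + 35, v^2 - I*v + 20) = v - 5*I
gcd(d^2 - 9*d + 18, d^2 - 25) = 1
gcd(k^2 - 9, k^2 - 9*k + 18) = k - 3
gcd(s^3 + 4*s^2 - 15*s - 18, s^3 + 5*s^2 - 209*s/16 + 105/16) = 1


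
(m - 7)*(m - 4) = m^2 - 11*m + 28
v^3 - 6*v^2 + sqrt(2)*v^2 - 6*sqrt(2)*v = v*(v - 6)*(v + sqrt(2))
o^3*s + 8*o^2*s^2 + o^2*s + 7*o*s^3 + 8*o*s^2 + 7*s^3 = (o + s)*(o + 7*s)*(o*s + s)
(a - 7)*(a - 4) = a^2 - 11*a + 28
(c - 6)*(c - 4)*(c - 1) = c^3 - 11*c^2 + 34*c - 24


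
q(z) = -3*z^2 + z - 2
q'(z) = 1 - 6*z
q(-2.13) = -17.74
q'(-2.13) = 13.78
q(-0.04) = -2.04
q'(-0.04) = 1.24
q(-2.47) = -22.77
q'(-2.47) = 15.82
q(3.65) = -38.32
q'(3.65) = -20.90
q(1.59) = -7.99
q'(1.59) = -8.54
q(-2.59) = -24.71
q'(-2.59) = 16.54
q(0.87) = -3.40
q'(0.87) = -4.22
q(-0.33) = -2.66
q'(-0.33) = 2.98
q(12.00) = -422.00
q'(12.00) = -71.00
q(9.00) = -236.00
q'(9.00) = -53.00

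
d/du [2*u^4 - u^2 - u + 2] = 8*u^3 - 2*u - 1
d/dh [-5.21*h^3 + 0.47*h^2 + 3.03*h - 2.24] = -15.63*h^2 + 0.94*h + 3.03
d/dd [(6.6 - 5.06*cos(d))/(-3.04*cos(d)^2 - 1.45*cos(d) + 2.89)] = (15.3824*cos(d)^2 - 40.128*cos(d) + 5.0534)*sin(d)/(9.2416*cos(d)^4 + 8.816*cos(d)^3 - 15.4687*cos(d)^2 - 8.381*cos(d) + 8.3521)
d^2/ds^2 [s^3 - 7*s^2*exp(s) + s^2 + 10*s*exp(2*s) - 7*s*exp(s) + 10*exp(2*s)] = -7*s^2*exp(s) + 40*s*exp(2*s) - 35*s*exp(s) + 6*s + 80*exp(2*s) - 28*exp(s) + 2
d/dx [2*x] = 2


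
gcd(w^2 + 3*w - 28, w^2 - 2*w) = 1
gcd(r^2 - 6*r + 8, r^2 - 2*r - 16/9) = 1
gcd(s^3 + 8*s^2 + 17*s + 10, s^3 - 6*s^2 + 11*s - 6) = 1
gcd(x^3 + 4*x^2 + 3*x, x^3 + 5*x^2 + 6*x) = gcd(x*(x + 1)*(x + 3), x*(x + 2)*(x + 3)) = x^2 + 3*x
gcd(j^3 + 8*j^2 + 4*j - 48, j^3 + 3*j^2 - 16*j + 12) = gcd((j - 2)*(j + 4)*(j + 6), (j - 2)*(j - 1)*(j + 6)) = j^2 + 4*j - 12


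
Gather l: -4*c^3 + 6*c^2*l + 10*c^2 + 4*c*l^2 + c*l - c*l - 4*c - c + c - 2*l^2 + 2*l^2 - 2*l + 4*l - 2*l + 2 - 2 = -4*c^3 + 6*c^2*l + 10*c^2 + 4*c*l^2 - 4*c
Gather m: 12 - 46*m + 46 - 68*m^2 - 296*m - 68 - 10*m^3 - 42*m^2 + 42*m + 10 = -10*m^3 - 110*m^2 - 300*m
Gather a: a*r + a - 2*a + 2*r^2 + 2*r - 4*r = a*(r - 1) + 2*r^2 - 2*r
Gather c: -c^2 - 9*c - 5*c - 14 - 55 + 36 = -c^2 - 14*c - 33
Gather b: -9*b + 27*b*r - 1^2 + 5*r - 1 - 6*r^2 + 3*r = b*(27*r - 9) - 6*r^2 + 8*r - 2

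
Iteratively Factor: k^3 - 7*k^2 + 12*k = (k)*(k^2 - 7*k + 12) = k*(k - 3)*(k - 4)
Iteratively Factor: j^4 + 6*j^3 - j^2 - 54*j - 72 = (j + 4)*(j^3 + 2*j^2 - 9*j - 18) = (j + 3)*(j + 4)*(j^2 - j - 6) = (j - 3)*(j + 3)*(j + 4)*(j + 2)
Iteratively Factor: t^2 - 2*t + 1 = (t - 1)*(t - 1)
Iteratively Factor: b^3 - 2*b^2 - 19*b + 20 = (b - 1)*(b^2 - b - 20) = (b - 1)*(b + 4)*(b - 5)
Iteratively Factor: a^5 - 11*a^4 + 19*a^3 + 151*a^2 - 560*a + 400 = (a - 1)*(a^4 - 10*a^3 + 9*a^2 + 160*a - 400) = (a - 5)*(a - 1)*(a^3 - 5*a^2 - 16*a + 80) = (a - 5)^2*(a - 1)*(a^2 - 16) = (a - 5)^2*(a - 1)*(a + 4)*(a - 4)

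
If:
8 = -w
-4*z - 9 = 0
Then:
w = -8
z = -9/4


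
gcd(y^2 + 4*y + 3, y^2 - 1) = y + 1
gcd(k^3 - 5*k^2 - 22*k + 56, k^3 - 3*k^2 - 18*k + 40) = k^2 + 2*k - 8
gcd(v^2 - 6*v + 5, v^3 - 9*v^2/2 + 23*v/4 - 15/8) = 1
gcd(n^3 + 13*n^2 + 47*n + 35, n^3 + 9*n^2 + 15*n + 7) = n^2 + 8*n + 7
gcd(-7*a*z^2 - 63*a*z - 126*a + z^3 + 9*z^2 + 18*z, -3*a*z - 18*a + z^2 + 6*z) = z + 6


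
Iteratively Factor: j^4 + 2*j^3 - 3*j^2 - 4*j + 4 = (j + 2)*(j^3 - 3*j + 2) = (j + 2)^2*(j^2 - 2*j + 1) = (j - 1)*(j + 2)^2*(j - 1)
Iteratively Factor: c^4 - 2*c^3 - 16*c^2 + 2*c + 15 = (c - 5)*(c^3 + 3*c^2 - c - 3) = (c - 5)*(c + 1)*(c^2 + 2*c - 3) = (c - 5)*(c - 1)*(c + 1)*(c + 3)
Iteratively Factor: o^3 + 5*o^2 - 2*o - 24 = (o + 3)*(o^2 + 2*o - 8) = (o - 2)*(o + 3)*(o + 4)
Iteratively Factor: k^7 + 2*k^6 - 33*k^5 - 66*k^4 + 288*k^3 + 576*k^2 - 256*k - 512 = (k + 4)*(k^6 - 2*k^5 - 25*k^4 + 34*k^3 + 152*k^2 - 32*k - 128) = (k - 4)*(k + 4)*(k^5 + 2*k^4 - 17*k^3 - 34*k^2 + 16*k + 32) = (k - 4)*(k + 2)*(k + 4)*(k^4 - 17*k^2 + 16) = (k - 4)*(k + 1)*(k + 2)*(k + 4)*(k^3 - k^2 - 16*k + 16) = (k - 4)*(k - 1)*(k + 1)*(k + 2)*(k + 4)*(k^2 - 16) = (k - 4)*(k - 1)*(k + 1)*(k + 2)*(k + 4)^2*(k - 4)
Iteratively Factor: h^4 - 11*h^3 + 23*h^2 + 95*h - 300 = (h - 5)*(h^3 - 6*h^2 - 7*h + 60) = (h - 5)*(h - 4)*(h^2 - 2*h - 15) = (h - 5)^2*(h - 4)*(h + 3)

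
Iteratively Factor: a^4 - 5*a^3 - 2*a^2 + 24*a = (a + 2)*(a^3 - 7*a^2 + 12*a) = (a - 4)*(a + 2)*(a^2 - 3*a) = a*(a - 4)*(a + 2)*(a - 3)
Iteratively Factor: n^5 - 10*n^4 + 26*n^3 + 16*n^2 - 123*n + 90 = (n - 5)*(n^4 - 5*n^3 + n^2 + 21*n - 18) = (n - 5)*(n - 3)*(n^3 - 2*n^2 - 5*n + 6) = (n - 5)*(n - 3)^2*(n^2 + n - 2) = (n - 5)*(n - 3)^2*(n + 2)*(n - 1)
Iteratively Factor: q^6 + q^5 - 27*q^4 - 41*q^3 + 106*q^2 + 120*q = (q + 4)*(q^5 - 3*q^4 - 15*q^3 + 19*q^2 + 30*q) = (q - 5)*(q + 4)*(q^4 + 2*q^3 - 5*q^2 - 6*q) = q*(q - 5)*(q + 4)*(q^3 + 2*q^2 - 5*q - 6) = q*(q - 5)*(q + 3)*(q + 4)*(q^2 - q - 2) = q*(q - 5)*(q + 1)*(q + 3)*(q + 4)*(q - 2)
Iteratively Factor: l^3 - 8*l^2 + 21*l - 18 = (l - 3)*(l^2 - 5*l + 6) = (l - 3)^2*(l - 2)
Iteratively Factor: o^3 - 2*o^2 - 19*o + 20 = (o - 1)*(o^2 - o - 20) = (o - 1)*(o + 4)*(o - 5)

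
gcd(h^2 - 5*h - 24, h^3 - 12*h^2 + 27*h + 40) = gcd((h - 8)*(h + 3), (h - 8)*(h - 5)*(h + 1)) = h - 8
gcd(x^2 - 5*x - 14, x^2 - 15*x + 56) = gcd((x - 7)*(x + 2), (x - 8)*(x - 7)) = x - 7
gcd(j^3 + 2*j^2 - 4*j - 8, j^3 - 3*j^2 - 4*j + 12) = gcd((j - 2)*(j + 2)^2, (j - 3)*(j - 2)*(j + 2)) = j^2 - 4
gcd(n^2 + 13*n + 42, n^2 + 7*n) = n + 7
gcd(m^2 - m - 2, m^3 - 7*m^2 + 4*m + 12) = m^2 - m - 2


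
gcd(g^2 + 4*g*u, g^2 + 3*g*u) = g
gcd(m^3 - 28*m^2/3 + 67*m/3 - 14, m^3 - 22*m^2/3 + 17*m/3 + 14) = m^2 - 25*m/3 + 14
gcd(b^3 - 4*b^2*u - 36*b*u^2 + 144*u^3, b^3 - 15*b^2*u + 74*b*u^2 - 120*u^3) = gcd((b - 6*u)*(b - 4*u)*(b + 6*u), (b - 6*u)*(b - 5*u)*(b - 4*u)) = b^2 - 10*b*u + 24*u^2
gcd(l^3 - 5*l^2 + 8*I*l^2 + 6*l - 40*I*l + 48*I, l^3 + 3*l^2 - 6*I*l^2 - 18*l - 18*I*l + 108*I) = l - 3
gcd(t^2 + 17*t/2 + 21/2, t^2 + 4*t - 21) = t + 7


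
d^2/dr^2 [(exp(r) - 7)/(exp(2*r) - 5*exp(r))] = (exp(3*r) - 23*exp(2*r) + 105*exp(r) - 175)*exp(-r)/(exp(3*r) - 15*exp(2*r) + 75*exp(r) - 125)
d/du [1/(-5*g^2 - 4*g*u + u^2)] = 2*(2*g - u)/(5*g^2 + 4*g*u - u^2)^2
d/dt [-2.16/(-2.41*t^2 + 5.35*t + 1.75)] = (11.556 - 10.4112*t)/(-2.41*t^2 + 5.35*t + 1.75)^2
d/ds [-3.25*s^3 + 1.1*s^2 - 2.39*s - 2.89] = -9.75*s^2 + 2.2*s - 2.39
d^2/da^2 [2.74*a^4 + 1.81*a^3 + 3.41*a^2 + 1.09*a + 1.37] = 32.88*a^2 + 10.86*a + 6.82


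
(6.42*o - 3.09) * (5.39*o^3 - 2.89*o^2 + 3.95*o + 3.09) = 34.6038*o^4 - 35.2089*o^3 + 34.2891*o^2 + 7.6323*o - 9.5481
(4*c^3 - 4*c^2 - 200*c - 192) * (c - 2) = 4*c^4 - 12*c^3 - 192*c^2 + 208*c + 384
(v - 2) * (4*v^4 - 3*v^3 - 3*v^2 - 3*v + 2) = 4*v^5 - 11*v^4 + 3*v^3 + 3*v^2 + 8*v - 4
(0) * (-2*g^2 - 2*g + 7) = 0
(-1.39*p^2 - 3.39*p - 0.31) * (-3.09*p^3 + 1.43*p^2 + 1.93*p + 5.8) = 4.2951*p^5 + 8.4874*p^4 - 6.5725*p^3 - 15.048*p^2 - 20.2603*p - 1.798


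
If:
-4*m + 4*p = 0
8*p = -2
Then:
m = -1/4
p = -1/4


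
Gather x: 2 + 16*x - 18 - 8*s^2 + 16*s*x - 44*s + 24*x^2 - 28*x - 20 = -8*s^2 - 44*s + 24*x^2 + x*(16*s - 12) - 36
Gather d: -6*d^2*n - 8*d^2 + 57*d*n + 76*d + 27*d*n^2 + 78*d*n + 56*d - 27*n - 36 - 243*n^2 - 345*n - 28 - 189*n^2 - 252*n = d^2*(-6*n - 8) + d*(27*n^2 + 135*n + 132) - 432*n^2 - 624*n - 64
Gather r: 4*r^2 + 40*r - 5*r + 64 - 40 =4*r^2 + 35*r + 24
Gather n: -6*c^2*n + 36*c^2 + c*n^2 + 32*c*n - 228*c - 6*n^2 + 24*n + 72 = 36*c^2 - 228*c + n^2*(c - 6) + n*(-6*c^2 + 32*c + 24) + 72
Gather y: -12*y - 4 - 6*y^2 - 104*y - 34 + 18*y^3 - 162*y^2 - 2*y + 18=18*y^3 - 168*y^2 - 118*y - 20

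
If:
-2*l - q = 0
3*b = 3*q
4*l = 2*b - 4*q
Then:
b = q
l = -q/2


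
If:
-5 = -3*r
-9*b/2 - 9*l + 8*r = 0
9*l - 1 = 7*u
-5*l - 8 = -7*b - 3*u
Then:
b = 1913/1431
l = 2327/2862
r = 5/3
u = 287/318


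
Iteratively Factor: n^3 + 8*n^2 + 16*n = (n + 4)*(n^2 + 4*n) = (n + 4)^2*(n)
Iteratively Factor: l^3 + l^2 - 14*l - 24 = (l + 2)*(l^2 - l - 12) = (l - 4)*(l + 2)*(l + 3)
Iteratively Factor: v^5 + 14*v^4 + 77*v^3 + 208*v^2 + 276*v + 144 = (v + 3)*(v^4 + 11*v^3 + 44*v^2 + 76*v + 48) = (v + 2)*(v + 3)*(v^3 + 9*v^2 + 26*v + 24) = (v + 2)*(v + 3)^2*(v^2 + 6*v + 8) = (v + 2)*(v + 3)^2*(v + 4)*(v + 2)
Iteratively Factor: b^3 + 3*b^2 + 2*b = (b)*(b^2 + 3*b + 2) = b*(b + 1)*(b + 2)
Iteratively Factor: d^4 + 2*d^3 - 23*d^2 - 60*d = (d + 4)*(d^3 - 2*d^2 - 15*d) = (d + 3)*(d + 4)*(d^2 - 5*d) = d*(d + 3)*(d + 4)*(d - 5)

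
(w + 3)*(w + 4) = w^2 + 7*w + 12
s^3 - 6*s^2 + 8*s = s*(s - 4)*(s - 2)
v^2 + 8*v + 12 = (v + 2)*(v + 6)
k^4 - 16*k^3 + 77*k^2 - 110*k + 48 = (k - 8)*(k - 6)*(k - 1)^2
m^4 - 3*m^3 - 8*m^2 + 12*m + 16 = (m - 4)*(m - 2)*(m + 1)*(m + 2)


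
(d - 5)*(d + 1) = d^2 - 4*d - 5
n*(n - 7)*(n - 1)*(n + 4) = n^4 - 4*n^3 - 25*n^2 + 28*n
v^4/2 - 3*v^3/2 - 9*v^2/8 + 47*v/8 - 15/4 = (v/2 + 1)*(v - 5/2)*(v - 3/2)*(v - 1)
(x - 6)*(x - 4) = x^2 - 10*x + 24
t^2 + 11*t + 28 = (t + 4)*(t + 7)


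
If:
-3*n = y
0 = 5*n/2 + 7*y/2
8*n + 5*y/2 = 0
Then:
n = 0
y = 0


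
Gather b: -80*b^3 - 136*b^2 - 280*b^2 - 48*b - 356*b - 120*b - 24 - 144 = -80*b^3 - 416*b^2 - 524*b - 168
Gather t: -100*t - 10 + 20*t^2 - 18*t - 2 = 20*t^2 - 118*t - 12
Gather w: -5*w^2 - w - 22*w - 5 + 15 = -5*w^2 - 23*w + 10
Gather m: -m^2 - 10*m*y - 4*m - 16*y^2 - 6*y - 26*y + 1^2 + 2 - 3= -m^2 + m*(-10*y - 4) - 16*y^2 - 32*y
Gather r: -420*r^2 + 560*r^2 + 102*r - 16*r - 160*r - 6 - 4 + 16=140*r^2 - 74*r + 6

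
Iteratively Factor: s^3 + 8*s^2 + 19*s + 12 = (s + 3)*(s^2 + 5*s + 4) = (s + 3)*(s + 4)*(s + 1)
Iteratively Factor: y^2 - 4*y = (y - 4)*(y)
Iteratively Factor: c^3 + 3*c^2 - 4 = (c + 2)*(c^2 + c - 2) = (c - 1)*(c + 2)*(c + 2)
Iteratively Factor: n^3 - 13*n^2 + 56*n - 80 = (n - 4)*(n^2 - 9*n + 20) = (n - 4)^2*(n - 5)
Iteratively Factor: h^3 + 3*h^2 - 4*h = (h + 4)*(h^2 - h) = (h - 1)*(h + 4)*(h)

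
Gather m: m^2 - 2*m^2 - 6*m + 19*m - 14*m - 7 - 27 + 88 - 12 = -m^2 - m + 42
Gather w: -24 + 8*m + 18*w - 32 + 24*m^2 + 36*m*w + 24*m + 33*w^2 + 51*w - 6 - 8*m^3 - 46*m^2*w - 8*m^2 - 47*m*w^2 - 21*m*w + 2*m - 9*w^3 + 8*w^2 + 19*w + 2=-8*m^3 + 16*m^2 + 34*m - 9*w^3 + w^2*(41 - 47*m) + w*(-46*m^2 + 15*m + 88) - 60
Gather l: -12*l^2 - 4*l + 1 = -12*l^2 - 4*l + 1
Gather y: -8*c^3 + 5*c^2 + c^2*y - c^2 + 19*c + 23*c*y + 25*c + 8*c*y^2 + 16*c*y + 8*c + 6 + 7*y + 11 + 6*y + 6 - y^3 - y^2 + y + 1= -8*c^3 + 4*c^2 + 52*c - y^3 + y^2*(8*c - 1) + y*(c^2 + 39*c + 14) + 24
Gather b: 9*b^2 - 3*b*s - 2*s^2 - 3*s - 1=9*b^2 - 3*b*s - 2*s^2 - 3*s - 1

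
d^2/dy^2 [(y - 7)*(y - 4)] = 2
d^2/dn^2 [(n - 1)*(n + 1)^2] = 6*n + 2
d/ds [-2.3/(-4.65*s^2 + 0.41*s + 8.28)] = (0.943 - 21.39*s)/(-4.65*s^2 + 0.41*s + 8.28)^2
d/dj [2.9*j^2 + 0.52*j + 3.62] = 5.8*j + 0.52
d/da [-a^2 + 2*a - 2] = 2 - 2*a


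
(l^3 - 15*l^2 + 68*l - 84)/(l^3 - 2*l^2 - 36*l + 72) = (l - 7)/(l + 6)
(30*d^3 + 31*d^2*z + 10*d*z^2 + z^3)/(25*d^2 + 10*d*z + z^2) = (6*d^2 + 5*d*z + z^2)/(5*d + z)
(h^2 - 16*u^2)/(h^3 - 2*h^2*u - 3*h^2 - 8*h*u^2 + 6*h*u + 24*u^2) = (h + 4*u)/(h^2 + 2*h*u - 3*h - 6*u)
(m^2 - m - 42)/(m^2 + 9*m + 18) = (m - 7)/(m + 3)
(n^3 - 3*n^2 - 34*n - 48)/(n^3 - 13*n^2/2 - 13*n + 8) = 2*(n + 3)/(2*n - 1)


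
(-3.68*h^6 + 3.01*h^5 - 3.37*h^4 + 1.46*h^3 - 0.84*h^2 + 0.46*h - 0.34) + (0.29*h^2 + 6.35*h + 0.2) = -3.68*h^6 + 3.01*h^5 - 3.37*h^4 + 1.46*h^3 - 0.55*h^2 + 6.81*h - 0.14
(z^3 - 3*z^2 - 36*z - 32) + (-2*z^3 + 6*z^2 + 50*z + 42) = -z^3 + 3*z^2 + 14*z + 10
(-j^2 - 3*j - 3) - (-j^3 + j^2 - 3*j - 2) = j^3 - 2*j^2 - 1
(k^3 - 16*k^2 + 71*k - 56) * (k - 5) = k^4 - 21*k^3 + 151*k^2 - 411*k + 280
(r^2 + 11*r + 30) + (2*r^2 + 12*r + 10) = 3*r^2 + 23*r + 40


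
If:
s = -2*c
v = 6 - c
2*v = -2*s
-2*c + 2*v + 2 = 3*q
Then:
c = 2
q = 2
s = -4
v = 4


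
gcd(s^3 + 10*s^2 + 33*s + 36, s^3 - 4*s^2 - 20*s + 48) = s + 4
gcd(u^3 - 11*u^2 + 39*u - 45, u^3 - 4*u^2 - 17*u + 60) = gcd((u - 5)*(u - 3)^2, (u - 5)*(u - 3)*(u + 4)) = u^2 - 8*u + 15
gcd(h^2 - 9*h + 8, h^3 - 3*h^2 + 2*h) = h - 1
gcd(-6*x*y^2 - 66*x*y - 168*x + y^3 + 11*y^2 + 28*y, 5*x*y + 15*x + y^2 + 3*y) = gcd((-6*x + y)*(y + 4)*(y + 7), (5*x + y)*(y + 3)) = 1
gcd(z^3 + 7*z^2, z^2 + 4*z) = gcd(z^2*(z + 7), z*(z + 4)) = z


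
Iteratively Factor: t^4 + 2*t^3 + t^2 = (t + 1)*(t^3 + t^2) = (t + 1)^2*(t^2) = t*(t + 1)^2*(t)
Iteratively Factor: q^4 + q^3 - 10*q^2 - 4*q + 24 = (q - 2)*(q^3 + 3*q^2 - 4*q - 12) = (q - 2)^2*(q^2 + 5*q + 6) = (q - 2)^2*(q + 2)*(q + 3)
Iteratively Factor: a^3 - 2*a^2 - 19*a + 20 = (a - 5)*(a^2 + 3*a - 4) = (a - 5)*(a + 4)*(a - 1)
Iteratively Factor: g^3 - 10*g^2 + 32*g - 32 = (g - 4)*(g^2 - 6*g + 8) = (g - 4)*(g - 2)*(g - 4)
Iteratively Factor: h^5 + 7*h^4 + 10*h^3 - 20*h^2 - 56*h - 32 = (h + 1)*(h^4 + 6*h^3 + 4*h^2 - 24*h - 32) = (h + 1)*(h + 2)*(h^3 + 4*h^2 - 4*h - 16) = (h + 1)*(h + 2)^2*(h^2 + 2*h - 8) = (h + 1)*(h + 2)^2*(h + 4)*(h - 2)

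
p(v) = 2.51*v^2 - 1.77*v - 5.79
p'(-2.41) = -13.87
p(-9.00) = 213.45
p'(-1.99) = -11.76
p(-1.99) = 7.67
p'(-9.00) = -46.95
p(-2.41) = 13.05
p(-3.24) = 26.29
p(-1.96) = 7.32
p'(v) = 5.02*v - 1.77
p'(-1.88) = -11.21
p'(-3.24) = -18.03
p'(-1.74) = -10.50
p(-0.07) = -5.65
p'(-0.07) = -2.12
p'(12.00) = 58.47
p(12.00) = 334.41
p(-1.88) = 6.41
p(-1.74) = 4.89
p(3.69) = 21.86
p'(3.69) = 16.75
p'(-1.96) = -11.61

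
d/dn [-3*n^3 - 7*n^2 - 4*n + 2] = -9*n^2 - 14*n - 4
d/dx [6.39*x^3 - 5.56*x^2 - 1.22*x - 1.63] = 19.17*x^2 - 11.12*x - 1.22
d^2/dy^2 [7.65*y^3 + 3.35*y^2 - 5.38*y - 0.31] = 45.9*y + 6.7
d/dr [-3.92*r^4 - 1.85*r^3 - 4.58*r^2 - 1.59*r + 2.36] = -15.68*r^3 - 5.55*r^2 - 9.16*r - 1.59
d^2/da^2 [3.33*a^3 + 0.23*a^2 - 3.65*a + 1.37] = 19.98*a + 0.46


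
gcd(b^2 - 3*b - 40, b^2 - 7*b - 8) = b - 8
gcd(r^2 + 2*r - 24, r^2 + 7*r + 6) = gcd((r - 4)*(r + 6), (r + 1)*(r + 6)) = r + 6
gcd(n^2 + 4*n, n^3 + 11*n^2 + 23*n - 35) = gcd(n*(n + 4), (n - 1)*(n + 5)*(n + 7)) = 1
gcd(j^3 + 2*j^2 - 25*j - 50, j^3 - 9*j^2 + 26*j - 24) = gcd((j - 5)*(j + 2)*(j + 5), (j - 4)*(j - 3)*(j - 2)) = 1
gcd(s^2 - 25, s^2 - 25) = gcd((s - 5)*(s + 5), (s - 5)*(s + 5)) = s^2 - 25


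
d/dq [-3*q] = -3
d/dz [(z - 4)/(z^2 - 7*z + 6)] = (z^2 - 7*z - (z - 4)*(2*z - 7) + 6)/(z^2 - 7*z + 6)^2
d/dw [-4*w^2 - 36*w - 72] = -8*w - 36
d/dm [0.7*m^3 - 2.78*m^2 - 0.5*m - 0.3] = 2.1*m^2 - 5.56*m - 0.5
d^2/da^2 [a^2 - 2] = 2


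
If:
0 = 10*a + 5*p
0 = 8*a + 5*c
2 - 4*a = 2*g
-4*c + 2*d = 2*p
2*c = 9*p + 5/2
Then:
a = 25/148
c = -10/37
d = -65/74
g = 49/74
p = -25/74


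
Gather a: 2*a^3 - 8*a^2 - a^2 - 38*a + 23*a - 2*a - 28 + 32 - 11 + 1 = 2*a^3 - 9*a^2 - 17*a - 6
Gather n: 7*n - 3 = 7*n - 3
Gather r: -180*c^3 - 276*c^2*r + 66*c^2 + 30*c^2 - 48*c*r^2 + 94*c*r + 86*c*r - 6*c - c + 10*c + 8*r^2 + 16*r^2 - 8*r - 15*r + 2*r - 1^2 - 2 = -180*c^3 + 96*c^2 + 3*c + r^2*(24 - 48*c) + r*(-276*c^2 + 180*c - 21) - 3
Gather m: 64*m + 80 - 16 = 64*m + 64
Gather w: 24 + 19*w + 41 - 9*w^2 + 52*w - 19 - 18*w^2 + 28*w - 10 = -27*w^2 + 99*w + 36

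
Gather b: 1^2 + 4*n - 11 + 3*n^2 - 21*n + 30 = 3*n^2 - 17*n + 20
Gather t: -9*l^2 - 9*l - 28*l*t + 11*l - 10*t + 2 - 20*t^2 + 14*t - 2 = -9*l^2 + 2*l - 20*t^2 + t*(4 - 28*l)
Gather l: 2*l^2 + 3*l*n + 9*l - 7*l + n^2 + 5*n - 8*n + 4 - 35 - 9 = 2*l^2 + l*(3*n + 2) + n^2 - 3*n - 40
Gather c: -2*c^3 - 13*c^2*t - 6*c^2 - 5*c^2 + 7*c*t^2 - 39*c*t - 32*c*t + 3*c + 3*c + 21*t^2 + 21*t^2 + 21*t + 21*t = -2*c^3 + c^2*(-13*t - 11) + c*(7*t^2 - 71*t + 6) + 42*t^2 + 42*t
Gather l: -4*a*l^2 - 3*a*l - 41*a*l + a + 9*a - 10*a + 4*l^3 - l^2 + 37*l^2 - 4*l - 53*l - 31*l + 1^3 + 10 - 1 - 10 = 4*l^3 + l^2*(36 - 4*a) + l*(-44*a - 88)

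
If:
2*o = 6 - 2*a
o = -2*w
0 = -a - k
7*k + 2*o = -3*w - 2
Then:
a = 7/15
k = -7/15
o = 38/15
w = -19/15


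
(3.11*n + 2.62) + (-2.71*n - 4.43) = 0.4*n - 1.81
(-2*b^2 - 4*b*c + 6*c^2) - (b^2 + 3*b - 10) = -3*b^2 - 4*b*c - 3*b + 6*c^2 + 10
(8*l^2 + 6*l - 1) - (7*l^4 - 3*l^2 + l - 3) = -7*l^4 + 11*l^2 + 5*l + 2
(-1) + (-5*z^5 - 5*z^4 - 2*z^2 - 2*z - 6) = -5*z^5 - 5*z^4 - 2*z^2 - 2*z - 7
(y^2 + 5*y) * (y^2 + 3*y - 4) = y^4 + 8*y^3 + 11*y^2 - 20*y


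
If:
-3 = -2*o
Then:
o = 3/2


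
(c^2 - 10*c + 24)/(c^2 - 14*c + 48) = (c - 4)/(c - 8)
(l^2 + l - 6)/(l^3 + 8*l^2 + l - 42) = 1/(l + 7)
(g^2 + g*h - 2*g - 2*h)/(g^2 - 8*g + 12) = (g + h)/(g - 6)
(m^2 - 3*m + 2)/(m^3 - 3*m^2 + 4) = (m - 1)/(m^2 - m - 2)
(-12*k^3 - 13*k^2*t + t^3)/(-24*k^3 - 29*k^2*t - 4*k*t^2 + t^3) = (-4*k + t)/(-8*k + t)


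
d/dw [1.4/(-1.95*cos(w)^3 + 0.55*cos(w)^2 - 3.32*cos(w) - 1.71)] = (-8.19*cos(w)^2 + 1.54*cos(w) - 4.648)*sin(w)/(1.95*cos(w)^3 - 0.55*cos(w)^2 + 3.32*cos(w) + 1.71)^2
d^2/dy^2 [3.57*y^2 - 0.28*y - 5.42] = 7.14000000000000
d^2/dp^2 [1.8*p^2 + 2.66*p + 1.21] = 3.60000000000000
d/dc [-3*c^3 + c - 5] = 1 - 9*c^2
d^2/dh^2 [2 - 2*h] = 0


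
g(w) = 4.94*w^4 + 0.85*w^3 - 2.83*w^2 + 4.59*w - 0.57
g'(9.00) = 14565.24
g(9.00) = 32842.50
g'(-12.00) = -33705.57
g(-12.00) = 100503.87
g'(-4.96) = -2315.80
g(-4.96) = 2793.20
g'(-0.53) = 5.36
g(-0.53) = -3.53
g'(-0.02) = 4.70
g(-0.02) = -0.66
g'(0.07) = 4.21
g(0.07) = -0.26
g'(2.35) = 261.81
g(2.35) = 156.28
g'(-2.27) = -200.56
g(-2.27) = 95.65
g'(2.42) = 285.87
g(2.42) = 175.44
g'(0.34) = 3.74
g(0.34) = 0.76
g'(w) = 19.76*w^3 + 2.55*w^2 - 5.66*w + 4.59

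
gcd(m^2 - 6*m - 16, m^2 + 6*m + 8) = m + 2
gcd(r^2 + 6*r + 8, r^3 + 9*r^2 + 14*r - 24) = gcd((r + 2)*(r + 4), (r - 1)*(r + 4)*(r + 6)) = r + 4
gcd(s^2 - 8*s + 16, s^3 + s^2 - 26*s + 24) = s - 4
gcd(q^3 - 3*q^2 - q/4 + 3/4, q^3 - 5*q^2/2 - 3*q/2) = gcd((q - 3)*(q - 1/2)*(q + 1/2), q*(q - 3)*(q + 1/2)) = q^2 - 5*q/2 - 3/2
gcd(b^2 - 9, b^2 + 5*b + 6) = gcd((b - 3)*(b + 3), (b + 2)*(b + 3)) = b + 3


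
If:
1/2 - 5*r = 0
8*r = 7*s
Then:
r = 1/10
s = 4/35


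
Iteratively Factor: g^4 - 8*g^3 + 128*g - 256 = (g + 4)*(g^3 - 12*g^2 + 48*g - 64) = (g - 4)*(g + 4)*(g^2 - 8*g + 16) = (g - 4)^2*(g + 4)*(g - 4)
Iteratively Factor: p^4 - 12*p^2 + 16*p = (p - 2)*(p^3 + 2*p^2 - 8*p) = (p - 2)^2*(p^2 + 4*p) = (p - 2)^2*(p + 4)*(p)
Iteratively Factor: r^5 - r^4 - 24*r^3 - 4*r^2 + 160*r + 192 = (r + 3)*(r^4 - 4*r^3 - 12*r^2 + 32*r + 64) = (r - 4)*(r + 3)*(r^3 - 12*r - 16) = (r - 4)*(r + 2)*(r + 3)*(r^2 - 2*r - 8) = (r - 4)^2*(r + 2)*(r + 3)*(r + 2)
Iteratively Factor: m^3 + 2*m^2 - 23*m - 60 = (m + 4)*(m^2 - 2*m - 15) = (m - 5)*(m + 4)*(m + 3)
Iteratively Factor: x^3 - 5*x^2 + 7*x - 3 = (x - 1)*(x^2 - 4*x + 3) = (x - 1)^2*(x - 3)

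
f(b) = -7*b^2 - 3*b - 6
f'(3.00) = -45.00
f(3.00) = -78.00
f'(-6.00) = 81.00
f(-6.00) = -240.00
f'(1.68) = -26.52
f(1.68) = -30.80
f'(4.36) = -64.04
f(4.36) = -152.15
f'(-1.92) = 23.88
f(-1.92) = -26.04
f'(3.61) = -53.54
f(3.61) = -108.05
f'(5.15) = -75.10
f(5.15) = -207.11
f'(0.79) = -14.06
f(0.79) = -12.74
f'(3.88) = -57.32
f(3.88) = -123.02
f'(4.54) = -66.56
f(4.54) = -163.90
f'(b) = -14*b - 3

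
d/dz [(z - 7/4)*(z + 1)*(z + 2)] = 3*z^2 + 5*z/2 - 13/4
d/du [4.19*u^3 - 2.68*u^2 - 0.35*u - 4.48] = 12.57*u^2 - 5.36*u - 0.35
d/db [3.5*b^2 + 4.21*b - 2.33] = 7.0*b + 4.21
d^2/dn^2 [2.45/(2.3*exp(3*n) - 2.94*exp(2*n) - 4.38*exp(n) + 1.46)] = ((-50.715*exp(2*n) + 28.812*exp(n) + 10.731)*(2.3*exp(3*n) - 2.94*exp(2*n) - 4.38*exp(n) + 1.46) + 2.45*(-13.8*exp(2*n) + 11.76*exp(n) + 8.76)*(-6.9*exp(2*n) + 5.88*exp(n) + 4.38)*exp(n))*exp(n)/(2.3*exp(3*n) - 2.94*exp(2*n) - 4.38*exp(n) + 1.46)^3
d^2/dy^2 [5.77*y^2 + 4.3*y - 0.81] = 11.5400000000000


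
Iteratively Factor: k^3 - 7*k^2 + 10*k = (k - 2)*(k^2 - 5*k) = (k - 5)*(k - 2)*(k)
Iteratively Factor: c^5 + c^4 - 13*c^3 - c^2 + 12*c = (c - 1)*(c^4 + 2*c^3 - 11*c^2 - 12*c) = (c - 1)*(c + 4)*(c^3 - 2*c^2 - 3*c) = (c - 1)*(c + 1)*(c + 4)*(c^2 - 3*c) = c*(c - 1)*(c + 1)*(c + 4)*(c - 3)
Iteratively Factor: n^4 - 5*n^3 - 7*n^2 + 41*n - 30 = (n - 2)*(n^3 - 3*n^2 - 13*n + 15) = (n - 2)*(n - 1)*(n^2 - 2*n - 15) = (n - 5)*(n - 2)*(n - 1)*(n + 3)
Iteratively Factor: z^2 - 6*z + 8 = (z - 4)*(z - 2)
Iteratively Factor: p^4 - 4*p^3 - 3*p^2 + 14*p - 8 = (p + 2)*(p^3 - 6*p^2 + 9*p - 4) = (p - 4)*(p + 2)*(p^2 - 2*p + 1) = (p - 4)*(p - 1)*(p + 2)*(p - 1)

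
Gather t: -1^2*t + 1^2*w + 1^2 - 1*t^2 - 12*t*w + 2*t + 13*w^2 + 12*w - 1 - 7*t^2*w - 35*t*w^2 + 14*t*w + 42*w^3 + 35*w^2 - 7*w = t^2*(-7*w - 1) + t*(-35*w^2 + 2*w + 1) + 42*w^3 + 48*w^2 + 6*w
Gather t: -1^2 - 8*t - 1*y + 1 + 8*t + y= 0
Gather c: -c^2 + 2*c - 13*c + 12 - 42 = -c^2 - 11*c - 30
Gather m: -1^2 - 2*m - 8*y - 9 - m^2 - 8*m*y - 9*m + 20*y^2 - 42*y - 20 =-m^2 + m*(-8*y - 11) + 20*y^2 - 50*y - 30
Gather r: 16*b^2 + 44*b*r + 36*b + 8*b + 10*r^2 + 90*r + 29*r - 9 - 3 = 16*b^2 + 44*b + 10*r^2 + r*(44*b + 119) - 12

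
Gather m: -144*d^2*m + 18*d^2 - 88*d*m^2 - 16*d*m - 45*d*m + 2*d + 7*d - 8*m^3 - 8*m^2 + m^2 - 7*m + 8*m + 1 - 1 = 18*d^2 + 9*d - 8*m^3 + m^2*(-88*d - 7) + m*(-144*d^2 - 61*d + 1)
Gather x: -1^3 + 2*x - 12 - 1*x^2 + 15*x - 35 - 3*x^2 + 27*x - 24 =-4*x^2 + 44*x - 72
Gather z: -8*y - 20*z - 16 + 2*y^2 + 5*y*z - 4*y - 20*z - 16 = 2*y^2 - 12*y + z*(5*y - 40) - 32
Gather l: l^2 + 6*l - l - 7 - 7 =l^2 + 5*l - 14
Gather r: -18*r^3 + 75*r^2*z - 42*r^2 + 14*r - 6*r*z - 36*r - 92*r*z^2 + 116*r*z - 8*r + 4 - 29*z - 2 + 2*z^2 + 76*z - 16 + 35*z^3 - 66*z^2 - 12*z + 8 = -18*r^3 + r^2*(75*z - 42) + r*(-92*z^2 + 110*z - 30) + 35*z^3 - 64*z^2 + 35*z - 6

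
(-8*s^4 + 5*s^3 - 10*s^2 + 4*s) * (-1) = 8*s^4 - 5*s^3 + 10*s^2 - 4*s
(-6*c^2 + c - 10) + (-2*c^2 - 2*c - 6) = -8*c^2 - c - 16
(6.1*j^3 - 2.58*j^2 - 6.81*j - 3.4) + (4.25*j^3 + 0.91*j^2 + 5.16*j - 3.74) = 10.35*j^3 - 1.67*j^2 - 1.65*j - 7.14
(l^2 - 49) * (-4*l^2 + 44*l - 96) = -4*l^4 + 44*l^3 + 100*l^2 - 2156*l + 4704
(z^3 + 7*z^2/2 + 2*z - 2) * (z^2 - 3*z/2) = z^5 + 2*z^4 - 13*z^3/4 - 5*z^2 + 3*z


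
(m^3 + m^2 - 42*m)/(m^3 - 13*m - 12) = m*(-m^2 - m + 42)/(-m^3 + 13*m + 12)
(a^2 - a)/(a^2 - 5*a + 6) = a*(a - 1)/(a^2 - 5*a + 6)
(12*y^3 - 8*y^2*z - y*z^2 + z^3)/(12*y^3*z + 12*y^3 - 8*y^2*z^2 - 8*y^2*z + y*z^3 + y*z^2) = (6*y^2 - y*z - z^2)/(y*(6*y*z + 6*y - z^2 - z))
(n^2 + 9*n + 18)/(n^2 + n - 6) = (n + 6)/(n - 2)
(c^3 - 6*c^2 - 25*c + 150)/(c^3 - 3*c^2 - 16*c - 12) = (c^2 - 25)/(c^2 + 3*c + 2)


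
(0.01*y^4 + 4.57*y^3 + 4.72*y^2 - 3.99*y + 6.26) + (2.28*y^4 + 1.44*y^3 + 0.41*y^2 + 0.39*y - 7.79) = 2.29*y^4 + 6.01*y^3 + 5.13*y^2 - 3.6*y - 1.53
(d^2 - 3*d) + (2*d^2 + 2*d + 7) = 3*d^2 - d + 7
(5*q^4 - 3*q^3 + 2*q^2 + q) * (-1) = -5*q^4 + 3*q^3 - 2*q^2 - q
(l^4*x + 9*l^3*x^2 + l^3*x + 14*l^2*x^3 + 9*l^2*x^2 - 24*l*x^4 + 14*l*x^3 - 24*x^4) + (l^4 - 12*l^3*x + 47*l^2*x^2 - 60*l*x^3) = l^4*x + l^4 + 9*l^3*x^2 - 11*l^3*x + 14*l^2*x^3 + 56*l^2*x^2 - 24*l*x^4 - 46*l*x^3 - 24*x^4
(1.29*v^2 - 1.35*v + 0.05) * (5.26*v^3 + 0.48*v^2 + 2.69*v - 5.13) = 6.7854*v^5 - 6.4818*v^4 + 3.0851*v^3 - 10.2252*v^2 + 7.06*v - 0.2565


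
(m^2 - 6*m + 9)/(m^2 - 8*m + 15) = (m - 3)/(m - 5)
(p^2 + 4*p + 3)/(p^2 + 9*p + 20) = (p^2 + 4*p + 3)/(p^2 + 9*p + 20)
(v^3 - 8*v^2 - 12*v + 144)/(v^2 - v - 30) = (v^2 - 2*v - 24)/(v + 5)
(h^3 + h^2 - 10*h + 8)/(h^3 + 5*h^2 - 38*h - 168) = (h^2 - 3*h + 2)/(h^2 + h - 42)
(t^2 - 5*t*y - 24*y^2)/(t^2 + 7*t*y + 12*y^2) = (t - 8*y)/(t + 4*y)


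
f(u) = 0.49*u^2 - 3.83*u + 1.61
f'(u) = 0.98*u - 3.83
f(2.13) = -4.32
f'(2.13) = -1.74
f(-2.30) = 13.01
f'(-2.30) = -6.08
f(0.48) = -0.12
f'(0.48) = -3.36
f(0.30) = 0.51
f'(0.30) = -3.54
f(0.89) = -1.41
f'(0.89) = -2.96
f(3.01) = -5.48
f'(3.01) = -0.88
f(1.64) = -3.35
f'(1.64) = -2.22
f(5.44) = -4.72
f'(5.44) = 1.50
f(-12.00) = 118.13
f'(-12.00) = -15.59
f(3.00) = -5.47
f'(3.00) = -0.89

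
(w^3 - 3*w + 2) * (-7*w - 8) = -7*w^4 - 8*w^3 + 21*w^2 + 10*w - 16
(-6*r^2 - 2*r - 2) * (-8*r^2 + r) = 48*r^4 + 10*r^3 + 14*r^2 - 2*r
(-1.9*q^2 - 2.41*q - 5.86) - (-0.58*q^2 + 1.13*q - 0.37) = -1.32*q^2 - 3.54*q - 5.49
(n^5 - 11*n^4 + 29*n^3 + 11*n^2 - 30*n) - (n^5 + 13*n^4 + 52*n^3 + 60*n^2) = -24*n^4 - 23*n^3 - 49*n^2 - 30*n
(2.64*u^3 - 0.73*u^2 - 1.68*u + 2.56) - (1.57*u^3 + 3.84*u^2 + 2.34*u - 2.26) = 1.07*u^3 - 4.57*u^2 - 4.02*u + 4.82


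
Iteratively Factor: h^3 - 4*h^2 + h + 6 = (h + 1)*(h^2 - 5*h + 6) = (h - 2)*(h + 1)*(h - 3)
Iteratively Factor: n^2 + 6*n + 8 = (n + 4)*(n + 2)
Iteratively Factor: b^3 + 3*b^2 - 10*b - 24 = (b + 4)*(b^2 - b - 6) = (b - 3)*(b + 4)*(b + 2)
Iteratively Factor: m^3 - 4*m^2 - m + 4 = (m - 4)*(m^2 - 1) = (m - 4)*(m - 1)*(m + 1)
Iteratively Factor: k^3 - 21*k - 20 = (k + 4)*(k^2 - 4*k - 5) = (k - 5)*(k + 4)*(k + 1)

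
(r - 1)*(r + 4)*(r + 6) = r^3 + 9*r^2 + 14*r - 24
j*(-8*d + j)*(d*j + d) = -8*d^2*j^2 - 8*d^2*j + d*j^3 + d*j^2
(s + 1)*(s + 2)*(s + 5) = s^3 + 8*s^2 + 17*s + 10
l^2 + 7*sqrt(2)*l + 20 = (l + 2*sqrt(2))*(l + 5*sqrt(2))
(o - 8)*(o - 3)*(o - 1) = o^3 - 12*o^2 + 35*o - 24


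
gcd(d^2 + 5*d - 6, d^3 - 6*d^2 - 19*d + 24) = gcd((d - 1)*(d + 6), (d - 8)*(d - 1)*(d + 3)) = d - 1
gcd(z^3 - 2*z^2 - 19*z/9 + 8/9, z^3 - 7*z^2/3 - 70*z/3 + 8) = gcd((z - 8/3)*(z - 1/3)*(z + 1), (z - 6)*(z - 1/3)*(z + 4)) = z - 1/3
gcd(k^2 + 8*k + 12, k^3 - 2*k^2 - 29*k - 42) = k + 2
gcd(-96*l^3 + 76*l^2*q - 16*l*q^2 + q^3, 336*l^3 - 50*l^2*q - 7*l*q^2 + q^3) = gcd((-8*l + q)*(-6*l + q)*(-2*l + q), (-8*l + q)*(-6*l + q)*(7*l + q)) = 48*l^2 - 14*l*q + q^2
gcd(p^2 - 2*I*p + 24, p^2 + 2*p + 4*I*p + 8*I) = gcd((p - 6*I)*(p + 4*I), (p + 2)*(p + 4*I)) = p + 4*I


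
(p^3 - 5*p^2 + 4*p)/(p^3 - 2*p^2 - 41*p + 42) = p*(p - 4)/(p^2 - p - 42)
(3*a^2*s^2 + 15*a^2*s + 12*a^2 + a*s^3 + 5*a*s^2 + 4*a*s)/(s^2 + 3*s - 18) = a*(3*a*s^2 + 15*a*s + 12*a + s^3 + 5*s^2 + 4*s)/(s^2 + 3*s - 18)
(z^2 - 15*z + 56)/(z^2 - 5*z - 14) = (z - 8)/(z + 2)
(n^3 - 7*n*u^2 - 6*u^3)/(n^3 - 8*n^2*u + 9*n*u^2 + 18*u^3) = (-n - 2*u)/(-n + 6*u)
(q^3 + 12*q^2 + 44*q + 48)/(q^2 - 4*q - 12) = (q^2 + 10*q + 24)/(q - 6)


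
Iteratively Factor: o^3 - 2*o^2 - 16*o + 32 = (o - 4)*(o^2 + 2*o - 8) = (o - 4)*(o + 4)*(o - 2)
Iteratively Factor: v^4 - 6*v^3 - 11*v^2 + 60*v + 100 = (v + 2)*(v^3 - 8*v^2 + 5*v + 50) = (v - 5)*(v + 2)*(v^2 - 3*v - 10) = (v - 5)^2*(v + 2)*(v + 2)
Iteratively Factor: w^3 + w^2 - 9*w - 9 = (w + 3)*(w^2 - 2*w - 3) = (w - 3)*(w + 3)*(w + 1)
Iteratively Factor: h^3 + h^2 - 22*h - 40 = (h - 5)*(h^2 + 6*h + 8) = (h - 5)*(h + 4)*(h + 2)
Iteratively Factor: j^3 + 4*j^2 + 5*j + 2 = (j + 1)*(j^2 + 3*j + 2) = (j + 1)*(j + 2)*(j + 1)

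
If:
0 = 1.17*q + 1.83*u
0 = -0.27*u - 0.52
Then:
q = 3.01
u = -1.93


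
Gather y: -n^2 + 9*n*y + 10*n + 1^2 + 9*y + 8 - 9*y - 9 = -n^2 + 9*n*y + 10*n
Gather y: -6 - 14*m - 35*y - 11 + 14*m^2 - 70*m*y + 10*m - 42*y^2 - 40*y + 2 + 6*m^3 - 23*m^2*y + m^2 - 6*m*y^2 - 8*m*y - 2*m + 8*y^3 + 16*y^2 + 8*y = 6*m^3 + 15*m^2 - 6*m + 8*y^3 + y^2*(-6*m - 26) + y*(-23*m^2 - 78*m - 67) - 15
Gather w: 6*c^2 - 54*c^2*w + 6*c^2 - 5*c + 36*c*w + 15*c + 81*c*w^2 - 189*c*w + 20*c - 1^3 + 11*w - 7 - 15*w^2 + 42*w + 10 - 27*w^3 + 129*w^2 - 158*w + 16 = 12*c^2 + 30*c - 27*w^3 + w^2*(81*c + 114) + w*(-54*c^2 - 153*c - 105) + 18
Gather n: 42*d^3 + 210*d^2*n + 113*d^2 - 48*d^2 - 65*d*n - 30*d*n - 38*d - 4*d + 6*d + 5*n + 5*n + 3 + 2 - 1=42*d^3 + 65*d^2 - 36*d + n*(210*d^2 - 95*d + 10) + 4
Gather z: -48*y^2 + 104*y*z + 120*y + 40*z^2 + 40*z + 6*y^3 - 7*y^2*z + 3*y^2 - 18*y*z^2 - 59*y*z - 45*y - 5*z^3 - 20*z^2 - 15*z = 6*y^3 - 45*y^2 + 75*y - 5*z^3 + z^2*(20 - 18*y) + z*(-7*y^2 + 45*y + 25)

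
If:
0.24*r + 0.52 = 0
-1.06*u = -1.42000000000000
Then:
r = -2.17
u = 1.34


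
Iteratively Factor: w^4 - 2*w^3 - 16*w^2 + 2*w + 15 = (w - 5)*(w^3 + 3*w^2 - w - 3) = (w - 5)*(w - 1)*(w^2 + 4*w + 3) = (w - 5)*(w - 1)*(w + 1)*(w + 3)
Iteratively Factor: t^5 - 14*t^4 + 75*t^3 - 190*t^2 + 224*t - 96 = (t - 4)*(t^4 - 10*t^3 + 35*t^2 - 50*t + 24) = (t - 4)*(t - 2)*(t^3 - 8*t^2 + 19*t - 12) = (t - 4)*(t - 3)*(t - 2)*(t^2 - 5*t + 4) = (t - 4)^2*(t - 3)*(t - 2)*(t - 1)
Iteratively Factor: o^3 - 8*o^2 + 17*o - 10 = (o - 5)*(o^2 - 3*o + 2) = (o - 5)*(o - 1)*(o - 2)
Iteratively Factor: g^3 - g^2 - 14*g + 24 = (g - 3)*(g^2 + 2*g - 8) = (g - 3)*(g - 2)*(g + 4)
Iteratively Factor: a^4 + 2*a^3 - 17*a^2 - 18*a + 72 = (a + 4)*(a^3 - 2*a^2 - 9*a + 18) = (a - 3)*(a + 4)*(a^2 + a - 6) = (a - 3)*(a - 2)*(a + 4)*(a + 3)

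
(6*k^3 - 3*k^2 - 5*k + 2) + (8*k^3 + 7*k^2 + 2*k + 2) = 14*k^3 + 4*k^2 - 3*k + 4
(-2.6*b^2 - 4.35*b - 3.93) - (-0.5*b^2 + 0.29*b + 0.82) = -2.1*b^2 - 4.64*b - 4.75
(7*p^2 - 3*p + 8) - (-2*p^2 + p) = 9*p^2 - 4*p + 8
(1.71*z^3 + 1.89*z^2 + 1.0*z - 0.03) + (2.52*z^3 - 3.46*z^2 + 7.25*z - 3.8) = 4.23*z^3 - 1.57*z^2 + 8.25*z - 3.83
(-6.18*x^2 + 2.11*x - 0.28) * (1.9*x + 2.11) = -11.742*x^3 - 9.0308*x^2 + 3.9201*x - 0.5908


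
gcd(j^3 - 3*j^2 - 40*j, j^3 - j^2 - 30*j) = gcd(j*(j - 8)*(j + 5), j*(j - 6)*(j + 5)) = j^2 + 5*j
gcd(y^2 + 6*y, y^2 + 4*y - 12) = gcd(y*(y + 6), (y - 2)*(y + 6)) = y + 6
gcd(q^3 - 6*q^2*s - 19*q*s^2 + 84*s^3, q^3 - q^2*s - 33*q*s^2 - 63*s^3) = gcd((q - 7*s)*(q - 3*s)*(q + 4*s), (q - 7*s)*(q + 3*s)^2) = q - 7*s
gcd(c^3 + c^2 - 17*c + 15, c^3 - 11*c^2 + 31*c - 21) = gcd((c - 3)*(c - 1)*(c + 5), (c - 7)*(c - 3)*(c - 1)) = c^2 - 4*c + 3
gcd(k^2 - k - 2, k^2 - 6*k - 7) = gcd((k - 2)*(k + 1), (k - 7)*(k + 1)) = k + 1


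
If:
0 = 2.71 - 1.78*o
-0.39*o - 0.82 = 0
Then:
No Solution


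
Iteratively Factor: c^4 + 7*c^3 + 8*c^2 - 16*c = (c - 1)*(c^3 + 8*c^2 + 16*c) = (c - 1)*(c + 4)*(c^2 + 4*c) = c*(c - 1)*(c + 4)*(c + 4)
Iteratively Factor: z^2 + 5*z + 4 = (z + 1)*(z + 4)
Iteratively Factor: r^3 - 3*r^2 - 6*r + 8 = (r + 2)*(r^2 - 5*r + 4) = (r - 4)*(r + 2)*(r - 1)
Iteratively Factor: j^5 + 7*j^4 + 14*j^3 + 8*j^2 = (j + 4)*(j^4 + 3*j^3 + 2*j^2) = (j + 2)*(j + 4)*(j^3 + j^2) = (j + 1)*(j + 2)*(j + 4)*(j^2) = j*(j + 1)*(j + 2)*(j + 4)*(j)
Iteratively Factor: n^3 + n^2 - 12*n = (n - 3)*(n^2 + 4*n) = n*(n - 3)*(n + 4)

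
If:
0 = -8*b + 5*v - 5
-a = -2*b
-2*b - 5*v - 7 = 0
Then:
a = -12/5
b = -6/5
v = -23/25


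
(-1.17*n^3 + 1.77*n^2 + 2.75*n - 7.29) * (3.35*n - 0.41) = -3.9195*n^4 + 6.4092*n^3 + 8.4868*n^2 - 25.549*n + 2.9889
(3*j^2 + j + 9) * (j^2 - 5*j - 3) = 3*j^4 - 14*j^3 - 5*j^2 - 48*j - 27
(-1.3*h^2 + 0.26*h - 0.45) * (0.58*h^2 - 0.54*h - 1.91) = -0.754*h^4 + 0.8528*h^3 + 2.0816*h^2 - 0.2536*h + 0.8595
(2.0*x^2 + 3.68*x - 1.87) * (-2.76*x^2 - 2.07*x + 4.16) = -5.52*x^4 - 14.2968*x^3 + 5.8636*x^2 + 19.1797*x - 7.7792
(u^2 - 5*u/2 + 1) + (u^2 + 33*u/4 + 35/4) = 2*u^2 + 23*u/4 + 39/4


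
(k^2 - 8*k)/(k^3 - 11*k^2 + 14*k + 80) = k/(k^2 - 3*k - 10)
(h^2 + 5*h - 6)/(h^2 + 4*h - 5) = (h + 6)/(h + 5)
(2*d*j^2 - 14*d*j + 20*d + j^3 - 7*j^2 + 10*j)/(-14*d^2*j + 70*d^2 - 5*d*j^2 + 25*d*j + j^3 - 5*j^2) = (2 - j)/(7*d - j)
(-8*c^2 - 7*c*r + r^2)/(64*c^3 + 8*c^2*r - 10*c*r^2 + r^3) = (c + r)/(-8*c^2 - 2*c*r + r^2)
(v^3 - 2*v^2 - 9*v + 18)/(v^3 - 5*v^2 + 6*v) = (v + 3)/v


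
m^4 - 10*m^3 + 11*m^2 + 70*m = m*(m - 7)*(m - 5)*(m + 2)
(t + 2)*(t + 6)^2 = t^3 + 14*t^2 + 60*t + 72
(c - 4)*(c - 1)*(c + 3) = c^3 - 2*c^2 - 11*c + 12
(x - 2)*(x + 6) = x^2 + 4*x - 12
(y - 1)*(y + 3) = y^2 + 2*y - 3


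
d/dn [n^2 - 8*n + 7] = 2*n - 8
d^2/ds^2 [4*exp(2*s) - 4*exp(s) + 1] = (16*exp(s) - 4)*exp(s)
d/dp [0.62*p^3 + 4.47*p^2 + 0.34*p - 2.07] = 1.86*p^2 + 8.94*p + 0.34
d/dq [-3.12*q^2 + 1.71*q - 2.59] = 1.71 - 6.24*q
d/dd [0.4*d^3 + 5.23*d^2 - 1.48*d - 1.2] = 1.2*d^2 + 10.46*d - 1.48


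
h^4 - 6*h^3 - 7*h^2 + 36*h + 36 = (h - 6)*(h - 3)*(h + 1)*(h + 2)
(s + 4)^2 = s^2 + 8*s + 16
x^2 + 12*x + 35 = (x + 5)*(x + 7)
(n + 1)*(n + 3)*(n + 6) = n^3 + 10*n^2 + 27*n + 18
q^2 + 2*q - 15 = (q - 3)*(q + 5)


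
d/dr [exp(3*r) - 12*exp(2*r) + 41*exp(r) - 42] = (3*exp(2*r) - 24*exp(r) + 41)*exp(r)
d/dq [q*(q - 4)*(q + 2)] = 3*q^2 - 4*q - 8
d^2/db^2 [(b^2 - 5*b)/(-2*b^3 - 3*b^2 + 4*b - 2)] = 2*(-4*b^6 + 60*b^5 + 66*b^4 + 101*b^3 - 102*b^2 - 90*b + 36)/(8*b^9 + 36*b^8 + 6*b^7 - 93*b^6 + 60*b^5 + 102*b^4 - 184*b^3 + 132*b^2 - 48*b + 8)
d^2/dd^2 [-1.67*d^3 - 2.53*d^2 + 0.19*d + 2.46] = -10.02*d - 5.06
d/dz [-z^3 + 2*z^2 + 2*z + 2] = -3*z^2 + 4*z + 2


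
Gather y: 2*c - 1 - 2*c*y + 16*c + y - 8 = 18*c + y*(1 - 2*c) - 9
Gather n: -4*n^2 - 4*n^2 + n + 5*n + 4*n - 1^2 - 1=-8*n^2 + 10*n - 2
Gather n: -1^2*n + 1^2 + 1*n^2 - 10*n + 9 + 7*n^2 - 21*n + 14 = 8*n^2 - 32*n + 24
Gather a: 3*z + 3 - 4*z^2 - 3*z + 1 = 4 - 4*z^2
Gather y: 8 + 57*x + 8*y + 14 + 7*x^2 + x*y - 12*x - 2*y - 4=7*x^2 + 45*x + y*(x + 6) + 18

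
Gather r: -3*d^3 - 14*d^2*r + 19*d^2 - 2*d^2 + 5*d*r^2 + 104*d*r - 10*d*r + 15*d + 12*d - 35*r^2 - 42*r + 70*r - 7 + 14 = -3*d^3 + 17*d^2 + 27*d + r^2*(5*d - 35) + r*(-14*d^2 + 94*d + 28) + 7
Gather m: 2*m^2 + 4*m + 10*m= 2*m^2 + 14*m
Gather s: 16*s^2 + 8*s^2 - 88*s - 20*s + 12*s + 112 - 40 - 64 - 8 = 24*s^2 - 96*s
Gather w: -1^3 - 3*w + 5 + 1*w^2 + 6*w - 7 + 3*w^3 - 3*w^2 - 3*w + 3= 3*w^3 - 2*w^2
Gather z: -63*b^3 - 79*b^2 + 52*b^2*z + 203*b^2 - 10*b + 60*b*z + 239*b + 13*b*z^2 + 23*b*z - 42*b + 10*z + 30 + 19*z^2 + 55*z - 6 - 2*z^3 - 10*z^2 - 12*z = -63*b^3 + 124*b^2 + 187*b - 2*z^3 + z^2*(13*b + 9) + z*(52*b^2 + 83*b + 53) + 24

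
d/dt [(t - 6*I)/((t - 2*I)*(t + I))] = (-t^2 + 12*I*t + 8)/(t^4 - 2*I*t^3 + 3*t^2 - 4*I*t + 4)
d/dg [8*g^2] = 16*g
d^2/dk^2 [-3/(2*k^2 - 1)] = 12*(-6*k^2 - 1)/(2*k^2 - 1)^3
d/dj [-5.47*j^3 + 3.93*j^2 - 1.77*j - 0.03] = -16.41*j^2 + 7.86*j - 1.77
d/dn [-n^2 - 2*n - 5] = -2*n - 2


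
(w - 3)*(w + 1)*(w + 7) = w^3 + 5*w^2 - 17*w - 21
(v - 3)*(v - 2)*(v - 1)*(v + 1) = v^4 - 5*v^3 + 5*v^2 + 5*v - 6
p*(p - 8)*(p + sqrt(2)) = p^3 - 8*p^2 + sqrt(2)*p^2 - 8*sqrt(2)*p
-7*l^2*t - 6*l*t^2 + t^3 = t*(-7*l + t)*(l + t)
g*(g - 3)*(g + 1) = g^3 - 2*g^2 - 3*g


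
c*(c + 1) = c^2 + c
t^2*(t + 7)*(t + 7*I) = t^4 + 7*t^3 + 7*I*t^3 + 49*I*t^2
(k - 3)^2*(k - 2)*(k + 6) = k^4 - 2*k^3 - 27*k^2 + 108*k - 108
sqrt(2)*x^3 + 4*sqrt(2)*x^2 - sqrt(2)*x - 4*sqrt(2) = (x - 1)*(x + 4)*(sqrt(2)*x + sqrt(2))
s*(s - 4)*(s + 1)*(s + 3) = s^4 - 13*s^2 - 12*s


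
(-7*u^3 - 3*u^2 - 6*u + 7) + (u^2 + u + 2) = -7*u^3 - 2*u^2 - 5*u + 9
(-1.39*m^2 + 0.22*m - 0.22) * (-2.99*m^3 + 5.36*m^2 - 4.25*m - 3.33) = 4.1561*m^5 - 8.1082*m^4 + 7.7445*m^3 + 2.5145*m^2 + 0.2024*m + 0.7326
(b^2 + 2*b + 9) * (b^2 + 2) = b^4 + 2*b^3 + 11*b^2 + 4*b + 18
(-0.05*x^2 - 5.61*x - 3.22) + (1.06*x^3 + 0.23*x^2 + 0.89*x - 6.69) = 1.06*x^3 + 0.18*x^2 - 4.72*x - 9.91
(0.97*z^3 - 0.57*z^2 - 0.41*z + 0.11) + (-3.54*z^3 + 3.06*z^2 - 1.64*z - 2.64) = -2.57*z^3 + 2.49*z^2 - 2.05*z - 2.53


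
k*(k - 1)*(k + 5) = k^3 + 4*k^2 - 5*k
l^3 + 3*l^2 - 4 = (l - 1)*(l + 2)^2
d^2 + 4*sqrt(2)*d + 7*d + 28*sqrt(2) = (d + 7)*(d + 4*sqrt(2))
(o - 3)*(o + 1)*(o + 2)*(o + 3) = o^4 + 3*o^3 - 7*o^2 - 27*o - 18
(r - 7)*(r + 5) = r^2 - 2*r - 35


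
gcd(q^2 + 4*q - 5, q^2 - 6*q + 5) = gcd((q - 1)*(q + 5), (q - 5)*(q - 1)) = q - 1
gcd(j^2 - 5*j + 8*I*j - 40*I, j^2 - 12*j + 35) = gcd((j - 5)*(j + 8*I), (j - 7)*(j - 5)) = j - 5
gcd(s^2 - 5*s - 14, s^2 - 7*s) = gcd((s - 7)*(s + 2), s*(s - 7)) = s - 7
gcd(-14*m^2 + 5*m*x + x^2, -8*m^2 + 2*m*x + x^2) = -2*m + x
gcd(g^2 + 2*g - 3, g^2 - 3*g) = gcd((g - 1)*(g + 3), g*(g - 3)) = 1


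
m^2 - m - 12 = (m - 4)*(m + 3)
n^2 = n^2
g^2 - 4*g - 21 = (g - 7)*(g + 3)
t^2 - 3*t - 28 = (t - 7)*(t + 4)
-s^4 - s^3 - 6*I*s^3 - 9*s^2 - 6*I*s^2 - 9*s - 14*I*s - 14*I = (s - 2*I)*(s + 7*I)*(-I*s + 1)*(-I*s - I)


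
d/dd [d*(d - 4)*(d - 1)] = 3*d^2 - 10*d + 4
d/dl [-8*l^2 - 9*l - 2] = -16*l - 9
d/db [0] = 0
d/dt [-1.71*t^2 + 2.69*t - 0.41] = 2.69 - 3.42*t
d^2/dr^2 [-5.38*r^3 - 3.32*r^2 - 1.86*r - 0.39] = -32.28*r - 6.64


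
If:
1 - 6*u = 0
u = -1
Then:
No Solution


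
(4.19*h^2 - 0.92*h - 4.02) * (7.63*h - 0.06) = 31.9697*h^3 - 7.271*h^2 - 30.6174*h + 0.2412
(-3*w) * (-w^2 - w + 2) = 3*w^3 + 3*w^2 - 6*w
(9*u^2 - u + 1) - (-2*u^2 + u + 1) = 11*u^2 - 2*u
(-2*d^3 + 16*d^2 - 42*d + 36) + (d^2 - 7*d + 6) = -2*d^3 + 17*d^2 - 49*d + 42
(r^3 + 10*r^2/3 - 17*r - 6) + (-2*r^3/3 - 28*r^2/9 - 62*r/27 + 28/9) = r^3/3 + 2*r^2/9 - 521*r/27 - 26/9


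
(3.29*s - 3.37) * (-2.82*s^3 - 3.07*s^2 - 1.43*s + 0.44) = -9.2778*s^4 - 0.5969*s^3 + 5.6412*s^2 + 6.2667*s - 1.4828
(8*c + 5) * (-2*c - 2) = -16*c^2 - 26*c - 10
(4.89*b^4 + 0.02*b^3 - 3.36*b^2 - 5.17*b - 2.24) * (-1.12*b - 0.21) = -5.4768*b^5 - 1.0493*b^4 + 3.759*b^3 + 6.496*b^2 + 3.5945*b + 0.4704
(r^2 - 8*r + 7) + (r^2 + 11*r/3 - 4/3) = 2*r^2 - 13*r/3 + 17/3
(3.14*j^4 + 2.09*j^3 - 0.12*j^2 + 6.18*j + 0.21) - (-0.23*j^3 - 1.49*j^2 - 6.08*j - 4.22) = 3.14*j^4 + 2.32*j^3 + 1.37*j^2 + 12.26*j + 4.43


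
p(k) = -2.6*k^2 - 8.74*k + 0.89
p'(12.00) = -71.14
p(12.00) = -478.39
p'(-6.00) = 22.46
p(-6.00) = -40.27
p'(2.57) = -22.10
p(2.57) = -38.74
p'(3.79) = -28.45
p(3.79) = -69.58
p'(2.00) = -19.14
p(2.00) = -26.99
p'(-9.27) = 39.46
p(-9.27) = -141.52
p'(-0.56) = -5.83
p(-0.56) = 4.97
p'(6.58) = -42.96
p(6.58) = -169.19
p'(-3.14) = 7.59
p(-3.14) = 2.70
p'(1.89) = -18.57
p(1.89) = -24.92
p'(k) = -5.2*k - 8.74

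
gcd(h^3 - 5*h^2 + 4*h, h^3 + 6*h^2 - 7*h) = h^2 - h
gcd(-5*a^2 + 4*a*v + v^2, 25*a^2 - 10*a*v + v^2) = 1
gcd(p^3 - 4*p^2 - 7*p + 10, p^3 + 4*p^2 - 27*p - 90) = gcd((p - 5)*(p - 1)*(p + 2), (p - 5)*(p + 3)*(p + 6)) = p - 5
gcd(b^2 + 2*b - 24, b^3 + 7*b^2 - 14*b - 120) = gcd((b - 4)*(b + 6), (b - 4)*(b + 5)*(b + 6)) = b^2 + 2*b - 24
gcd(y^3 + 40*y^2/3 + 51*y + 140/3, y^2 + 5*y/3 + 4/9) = y + 4/3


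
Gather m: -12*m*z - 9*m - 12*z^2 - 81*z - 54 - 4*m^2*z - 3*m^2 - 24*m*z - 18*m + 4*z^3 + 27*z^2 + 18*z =m^2*(-4*z - 3) + m*(-36*z - 27) + 4*z^3 + 15*z^2 - 63*z - 54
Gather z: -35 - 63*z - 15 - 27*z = -90*z - 50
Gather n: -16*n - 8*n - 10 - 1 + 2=-24*n - 9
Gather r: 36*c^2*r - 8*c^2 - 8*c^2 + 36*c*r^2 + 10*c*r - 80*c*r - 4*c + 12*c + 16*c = -16*c^2 + 36*c*r^2 + 24*c + r*(36*c^2 - 70*c)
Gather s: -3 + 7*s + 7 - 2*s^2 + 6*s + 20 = -2*s^2 + 13*s + 24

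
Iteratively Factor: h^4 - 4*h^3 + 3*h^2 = (h)*(h^3 - 4*h^2 + 3*h) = h^2*(h^2 - 4*h + 3) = h^2*(h - 3)*(h - 1)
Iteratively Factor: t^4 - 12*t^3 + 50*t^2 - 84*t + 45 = (t - 3)*(t^3 - 9*t^2 + 23*t - 15) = (t - 3)^2*(t^2 - 6*t + 5) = (t - 3)^2*(t - 1)*(t - 5)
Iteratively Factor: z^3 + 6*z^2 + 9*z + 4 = (z + 1)*(z^2 + 5*z + 4) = (z + 1)^2*(z + 4)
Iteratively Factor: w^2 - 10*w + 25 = (w - 5)*(w - 5)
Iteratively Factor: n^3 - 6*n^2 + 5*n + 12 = (n - 3)*(n^2 - 3*n - 4) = (n - 4)*(n - 3)*(n + 1)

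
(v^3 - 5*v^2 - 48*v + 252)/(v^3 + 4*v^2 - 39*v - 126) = (v - 6)/(v + 3)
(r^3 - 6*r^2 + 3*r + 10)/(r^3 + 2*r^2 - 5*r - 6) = (r - 5)/(r + 3)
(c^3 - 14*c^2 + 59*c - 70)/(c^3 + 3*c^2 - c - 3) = (c^3 - 14*c^2 + 59*c - 70)/(c^3 + 3*c^2 - c - 3)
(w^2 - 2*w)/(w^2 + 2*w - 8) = w/(w + 4)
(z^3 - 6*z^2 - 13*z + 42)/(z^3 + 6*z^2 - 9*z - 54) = (z^2 - 9*z + 14)/(z^2 + 3*z - 18)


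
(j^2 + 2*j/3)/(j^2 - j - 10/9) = 3*j/(3*j - 5)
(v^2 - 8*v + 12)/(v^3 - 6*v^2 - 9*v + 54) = (v - 2)/(v^2 - 9)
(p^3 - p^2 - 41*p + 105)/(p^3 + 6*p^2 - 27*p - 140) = (p - 3)/(p + 4)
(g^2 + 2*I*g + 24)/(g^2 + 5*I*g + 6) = (g - 4*I)/(g - I)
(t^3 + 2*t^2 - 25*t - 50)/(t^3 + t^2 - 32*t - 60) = (t - 5)/(t - 6)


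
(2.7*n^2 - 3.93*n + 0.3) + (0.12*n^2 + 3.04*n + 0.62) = 2.82*n^2 - 0.89*n + 0.92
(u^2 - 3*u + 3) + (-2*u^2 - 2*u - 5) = -u^2 - 5*u - 2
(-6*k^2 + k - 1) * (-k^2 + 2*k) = 6*k^4 - 13*k^3 + 3*k^2 - 2*k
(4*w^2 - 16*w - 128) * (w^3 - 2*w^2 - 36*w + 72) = 4*w^5 - 24*w^4 - 240*w^3 + 1120*w^2 + 3456*w - 9216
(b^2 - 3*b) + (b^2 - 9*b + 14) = 2*b^2 - 12*b + 14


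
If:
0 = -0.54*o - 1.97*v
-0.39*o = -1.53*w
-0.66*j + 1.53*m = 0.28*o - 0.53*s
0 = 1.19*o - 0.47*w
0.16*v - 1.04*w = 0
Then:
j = 2.31818181818182*m + 0.803030303030303*s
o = 0.00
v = 0.00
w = 0.00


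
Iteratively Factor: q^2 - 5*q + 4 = (q - 4)*(q - 1)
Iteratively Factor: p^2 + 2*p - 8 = (p + 4)*(p - 2)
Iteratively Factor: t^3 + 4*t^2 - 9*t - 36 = (t + 4)*(t^2 - 9) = (t + 3)*(t + 4)*(t - 3)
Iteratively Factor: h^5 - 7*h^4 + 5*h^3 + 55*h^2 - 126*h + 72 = (h - 3)*(h^4 - 4*h^3 - 7*h^2 + 34*h - 24) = (h - 3)*(h - 2)*(h^3 - 2*h^2 - 11*h + 12) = (h - 4)*(h - 3)*(h - 2)*(h^2 + 2*h - 3) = (h - 4)*(h - 3)*(h - 2)*(h + 3)*(h - 1)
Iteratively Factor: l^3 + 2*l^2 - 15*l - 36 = (l + 3)*(l^2 - l - 12) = (l + 3)^2*(l - 4)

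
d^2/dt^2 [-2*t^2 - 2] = -4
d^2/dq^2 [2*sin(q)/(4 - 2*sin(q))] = 2*(sin(q)^2 + 2*sin(q) - 2)/(sin(q) - 2)^3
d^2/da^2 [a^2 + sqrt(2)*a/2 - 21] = 2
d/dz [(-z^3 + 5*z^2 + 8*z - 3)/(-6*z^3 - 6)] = (5*z^4 + 16*z^3 - 6*z^2 - 10*z - 8)/(6*(z^6 + 2*z^3 + 1))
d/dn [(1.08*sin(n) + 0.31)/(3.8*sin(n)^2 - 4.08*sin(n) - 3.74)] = (-2.356*sin(n) + 2.052*cos(2*n) - 4.8264)*cos(n)/(-3.8*sin(n)^2 + 4.08*sin(n) + 3.74)^2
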